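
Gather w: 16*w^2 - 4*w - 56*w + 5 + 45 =16*w^2 - 60*w + 50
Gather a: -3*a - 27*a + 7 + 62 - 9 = 60 - 30*a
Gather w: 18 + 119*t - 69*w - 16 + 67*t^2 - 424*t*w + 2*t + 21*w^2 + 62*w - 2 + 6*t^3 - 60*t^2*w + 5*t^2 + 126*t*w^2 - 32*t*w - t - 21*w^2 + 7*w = 6*t^3 + 72*t^2 + 126*t*w^2 + 120*t + w*(-60*t^2 - 456*t)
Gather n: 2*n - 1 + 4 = 2*n + 3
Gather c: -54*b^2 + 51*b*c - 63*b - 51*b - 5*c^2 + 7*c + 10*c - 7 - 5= -54*b^2 - 114*b - 5*c^2 + c*(51*b + 17) - 12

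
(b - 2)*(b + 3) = b^2 + b - 6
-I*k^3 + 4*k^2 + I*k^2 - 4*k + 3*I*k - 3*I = (k + I)*(k + 3*I)*(-I*k + I)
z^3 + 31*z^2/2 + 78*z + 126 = (z + 7/2)*(z + 6)^2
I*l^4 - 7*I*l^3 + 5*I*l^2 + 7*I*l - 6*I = (l - 6)*(l - 1)*(l + 1)*(I*l - I)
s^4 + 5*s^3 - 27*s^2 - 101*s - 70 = (s - 5)*(s + 1)*(s + 2)*(s + 7)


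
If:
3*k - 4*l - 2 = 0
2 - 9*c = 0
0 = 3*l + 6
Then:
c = 2/9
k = -2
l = -2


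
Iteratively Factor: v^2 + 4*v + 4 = (v + 2)*(v + 2)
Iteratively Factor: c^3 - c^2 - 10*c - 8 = (c + 1)*(c^2 - 2*c - 8) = (c - 4)*(c + 1)*(c + 2)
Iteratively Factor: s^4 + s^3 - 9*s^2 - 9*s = (s + 1)*(s^3 - 9*s) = (s + 1)*(s + 3)*(s^2 - 3*s) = (s - 3)*(s + 1)*(s + 3)*(s)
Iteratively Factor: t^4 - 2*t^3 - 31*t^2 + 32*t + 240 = (t - 4)*(t^3 + 2*t^2 - 23*t - 60) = (t - 4)*(t + 3)*(t^2 - t - 20) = (t - 5)*(t - 4)*(t + 3)*(t + 4)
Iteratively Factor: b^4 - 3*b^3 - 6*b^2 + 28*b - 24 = (b - 2)*(b^3 - b^2 - 8*b + 12) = (b - 2)^2*(b^2 + b - 6) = (b - 2)^3*(b + 3)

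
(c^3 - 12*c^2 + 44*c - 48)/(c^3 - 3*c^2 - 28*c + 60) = (c - 4)/(c + 5)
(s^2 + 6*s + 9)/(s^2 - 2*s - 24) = (s^2 + 6*s + 9)/(s^2 - 2*s - 24)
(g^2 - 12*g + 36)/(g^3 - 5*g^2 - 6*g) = (g - 6)/(g*(g + 1))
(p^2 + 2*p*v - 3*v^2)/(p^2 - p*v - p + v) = (p + 3*v)/(p - 1)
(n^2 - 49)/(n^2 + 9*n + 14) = (n - 7)/(n + 2)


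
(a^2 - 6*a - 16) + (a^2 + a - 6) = 2*a^2 - 5*a - 22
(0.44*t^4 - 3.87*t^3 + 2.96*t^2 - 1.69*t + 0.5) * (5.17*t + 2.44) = 2.2748*t^5 - 18.9343*t^4 + 5.8604*t^3 - 1.5149*t^2 - 1.5386*t + 1.22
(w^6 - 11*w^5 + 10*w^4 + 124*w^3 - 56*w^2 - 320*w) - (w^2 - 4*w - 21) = w^6 - 11*w^5 + 10*w^4 + 124*w^3 - 57*w^2 - 316*w + 21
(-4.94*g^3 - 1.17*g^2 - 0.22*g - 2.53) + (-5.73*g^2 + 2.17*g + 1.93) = -4.94*g^3 - 6.9*g^2 + 1.95*g - 0.6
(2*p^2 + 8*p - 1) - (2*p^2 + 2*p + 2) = 6*p - 3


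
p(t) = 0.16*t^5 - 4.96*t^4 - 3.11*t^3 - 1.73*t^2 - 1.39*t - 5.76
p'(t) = 0.8*t^4 - 19.84*t^3 - 9.33*t^2 - 3.46*t - 1.39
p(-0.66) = -5.66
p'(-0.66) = 2.69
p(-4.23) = -1600.10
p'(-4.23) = 1604.06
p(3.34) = -696.33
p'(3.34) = -756.70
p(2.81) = -373.55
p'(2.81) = -475.12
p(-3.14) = -453.18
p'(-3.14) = 609.48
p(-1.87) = -53.18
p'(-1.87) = 111.97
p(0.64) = -8.99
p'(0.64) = -12.49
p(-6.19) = -8061.75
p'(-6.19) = 5542.62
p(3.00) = -472.35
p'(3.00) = -566.62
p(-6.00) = -7060.26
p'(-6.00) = 5005.73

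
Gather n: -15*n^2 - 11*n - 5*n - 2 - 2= -15*n^2 - 16*n - 4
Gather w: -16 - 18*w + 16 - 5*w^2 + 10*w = -5*w^2 - 8*w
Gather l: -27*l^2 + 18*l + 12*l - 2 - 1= -27*l^2 + 30*l - 3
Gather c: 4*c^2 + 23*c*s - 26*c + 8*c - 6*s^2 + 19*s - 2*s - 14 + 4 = 4*c^2 + c*(23*s - 18) - 6*s^2 + 17*s - 10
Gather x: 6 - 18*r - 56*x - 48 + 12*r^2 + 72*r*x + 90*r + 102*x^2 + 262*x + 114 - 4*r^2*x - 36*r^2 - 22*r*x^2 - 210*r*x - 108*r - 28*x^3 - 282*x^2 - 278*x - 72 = -24*r^2 - 36*r - 28*x^3 + x^2*(-22*r - 180) + x*(-4*r^2 - 138*r - 72)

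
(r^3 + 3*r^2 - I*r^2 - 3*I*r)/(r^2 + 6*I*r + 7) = r*(r + 3)/(r + 7*I)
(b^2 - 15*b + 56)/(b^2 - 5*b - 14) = (b - 8)/(b + 2)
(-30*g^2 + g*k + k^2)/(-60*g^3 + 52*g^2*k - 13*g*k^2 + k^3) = (6*g + k)/(12*g^2 - 8*g*k + k^2)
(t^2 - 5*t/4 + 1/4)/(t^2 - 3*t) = (4*t^2 - 5*t + 1)/(4*t*(t - 3))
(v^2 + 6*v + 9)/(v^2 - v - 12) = (v + 3)/(v - 4)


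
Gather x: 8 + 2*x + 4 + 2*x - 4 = 4*x + 8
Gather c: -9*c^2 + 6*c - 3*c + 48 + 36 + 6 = -9*c^2 + 3*c + 90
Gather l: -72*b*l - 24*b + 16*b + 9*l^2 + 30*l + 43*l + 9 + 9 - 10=-8*b + 9*l^2 + l*(73 - 72*b) + 8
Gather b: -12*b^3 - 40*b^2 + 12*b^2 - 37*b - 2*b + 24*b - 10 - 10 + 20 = -12*b^3 - 28*b^2 - 15*b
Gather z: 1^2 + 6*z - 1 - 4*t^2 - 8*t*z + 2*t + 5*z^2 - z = -4*t^2 + 2*t + 5*z^2 + z*(5 - 8*t)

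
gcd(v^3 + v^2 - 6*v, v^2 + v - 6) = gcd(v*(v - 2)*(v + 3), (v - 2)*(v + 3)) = v^2 + v - 6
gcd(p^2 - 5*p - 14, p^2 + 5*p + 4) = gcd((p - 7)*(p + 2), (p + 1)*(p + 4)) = 1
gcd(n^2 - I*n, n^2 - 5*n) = n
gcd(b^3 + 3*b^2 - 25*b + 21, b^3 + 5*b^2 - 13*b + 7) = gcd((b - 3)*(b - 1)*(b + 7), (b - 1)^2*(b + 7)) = b^2 + 6*b - 7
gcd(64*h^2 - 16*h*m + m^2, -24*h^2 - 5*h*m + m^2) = 8*h - m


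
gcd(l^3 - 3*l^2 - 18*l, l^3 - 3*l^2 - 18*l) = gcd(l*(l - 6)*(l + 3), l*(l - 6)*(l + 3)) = l^3 - 3*l^2 - 18*l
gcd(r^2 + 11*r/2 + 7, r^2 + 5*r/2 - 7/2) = r + 7/2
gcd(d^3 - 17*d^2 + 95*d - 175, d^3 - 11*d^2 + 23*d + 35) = d^2 - 12*d + 35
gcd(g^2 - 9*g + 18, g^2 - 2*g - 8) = 1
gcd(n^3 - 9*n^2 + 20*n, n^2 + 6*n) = n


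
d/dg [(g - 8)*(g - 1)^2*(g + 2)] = 4*g^3 - 24*g^2 - 6*g + 26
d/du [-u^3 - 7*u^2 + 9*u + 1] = -3*u^2 - 14*u + 9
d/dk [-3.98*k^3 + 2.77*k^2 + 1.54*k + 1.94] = -11.94*k^2 + 5.54*k + 1.54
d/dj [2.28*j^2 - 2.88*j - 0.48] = 4.56*j - 2.88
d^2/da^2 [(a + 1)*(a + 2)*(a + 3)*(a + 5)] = 12*a^2 + 66*a + 82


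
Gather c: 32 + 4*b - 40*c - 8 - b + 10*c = 3*b - 30*c + 24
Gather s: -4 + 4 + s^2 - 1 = s^2 - 1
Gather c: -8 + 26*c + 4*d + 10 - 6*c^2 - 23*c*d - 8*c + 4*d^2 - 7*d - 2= -6*c^2 + c*(18 - 23*d) + 4*d^2 - 3*d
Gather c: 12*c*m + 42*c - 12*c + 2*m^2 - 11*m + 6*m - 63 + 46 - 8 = c*(12*m + 30) + 2*m^2 - 5*m - 25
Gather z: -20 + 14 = -6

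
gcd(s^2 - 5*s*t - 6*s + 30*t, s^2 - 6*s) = s - 6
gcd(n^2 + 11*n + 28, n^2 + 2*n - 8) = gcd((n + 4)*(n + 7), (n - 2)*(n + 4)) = n + 4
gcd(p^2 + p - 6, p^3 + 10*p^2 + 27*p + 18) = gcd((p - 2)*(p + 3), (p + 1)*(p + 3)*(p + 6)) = p + 3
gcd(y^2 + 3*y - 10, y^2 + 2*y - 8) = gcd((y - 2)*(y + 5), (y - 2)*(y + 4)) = y - 2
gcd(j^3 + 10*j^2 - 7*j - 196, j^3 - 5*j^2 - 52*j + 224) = j^2 + 3*j - 28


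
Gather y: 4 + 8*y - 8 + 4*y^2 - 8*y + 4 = 4*y^2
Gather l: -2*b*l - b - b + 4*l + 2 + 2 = -2*b + l*(4 - 2*b) + 4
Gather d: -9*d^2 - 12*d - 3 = -9*d^2 - 12*d - 3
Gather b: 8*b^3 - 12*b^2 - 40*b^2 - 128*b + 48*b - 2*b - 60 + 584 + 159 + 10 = 8*b^3 - 52*b^2 - 82*b + 693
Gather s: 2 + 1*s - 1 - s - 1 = 0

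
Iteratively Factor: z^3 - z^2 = (z)*(z^2 - z) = z^2*(z - 1)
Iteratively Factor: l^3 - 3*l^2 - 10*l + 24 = (l + 3)*(l^2 - 6*l + 8) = (l - 2)*(l + 3)*(l - 4)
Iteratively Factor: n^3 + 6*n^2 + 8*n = (n + 2)*(n^2 + 4*n) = (n + 2)*(n + 4)*(n)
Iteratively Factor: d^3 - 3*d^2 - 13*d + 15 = (d - 1)*(d^2 - 2*d - 15) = (d - 1)*(d + 3)*(d - 5)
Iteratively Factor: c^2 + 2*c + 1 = (c + 1)*(c + 1)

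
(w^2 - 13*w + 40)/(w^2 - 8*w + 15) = (w - 8)/(w - 3)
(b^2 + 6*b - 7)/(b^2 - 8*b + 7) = (b + 7)/(b - 7)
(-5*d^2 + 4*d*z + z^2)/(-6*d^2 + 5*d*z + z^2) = (5*d + z)/(6*d + z)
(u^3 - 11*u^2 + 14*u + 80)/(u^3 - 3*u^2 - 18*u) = (-u^3 + 11*u^2 - 14*u - 80)/(u*(-u^2 + 3*u + 18))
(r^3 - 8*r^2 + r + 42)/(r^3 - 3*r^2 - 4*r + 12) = (r - 7)/(r - 2)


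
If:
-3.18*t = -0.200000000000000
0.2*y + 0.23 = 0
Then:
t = 0.06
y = -1.15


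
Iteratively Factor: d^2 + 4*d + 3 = (d + 1)*(d + 3)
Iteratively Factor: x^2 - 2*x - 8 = (x + 2)*(x - 4)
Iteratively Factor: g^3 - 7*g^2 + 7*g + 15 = (g - 3)*(g^2 - 4*g - 5) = (g - 5)*(g - 3)*(g + 1)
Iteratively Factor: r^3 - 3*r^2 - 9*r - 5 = (r + 1)*(r^2 - 4*r - 5) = (r + 1)^2*(r - 5)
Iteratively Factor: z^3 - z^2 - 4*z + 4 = (z + 2)*(z^2 - 3*z + 2) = (z - 2)*(z + 2)*(z - 1)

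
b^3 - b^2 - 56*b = b*(b - 8)*(b + 7)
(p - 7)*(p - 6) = p^2 - 13*p + 42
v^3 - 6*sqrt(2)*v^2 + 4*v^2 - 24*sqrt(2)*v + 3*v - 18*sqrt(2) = (v + 1)*(v + 3)*(v - 6*sqrt(2))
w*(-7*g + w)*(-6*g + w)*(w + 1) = 42*g^2*w^2 + 42*g^2*w - 13*g*w^3 - 13*g*w^2 + w^4 + w^3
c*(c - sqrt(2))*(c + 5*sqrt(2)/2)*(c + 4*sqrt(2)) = c^4 + 11*sqrt(2)*c^3/2 + 7*c^2 - 20*sqrt(2)*c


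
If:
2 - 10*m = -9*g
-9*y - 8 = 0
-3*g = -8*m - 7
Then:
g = -43/21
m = -23/14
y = -8/9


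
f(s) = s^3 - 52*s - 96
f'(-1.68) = -43.53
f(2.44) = -208.35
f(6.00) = -192.00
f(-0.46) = -72.18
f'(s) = 3*s^2 - 52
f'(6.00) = 56.00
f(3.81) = -238.81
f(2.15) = -197.86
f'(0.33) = -51.67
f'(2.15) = -38.13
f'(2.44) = -34.14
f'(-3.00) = -25.00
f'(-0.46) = -51.37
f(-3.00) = 33.00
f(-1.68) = -13.38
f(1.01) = -147.49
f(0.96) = -145.04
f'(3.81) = -8.45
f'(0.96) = -49.24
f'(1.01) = -48.94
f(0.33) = -113.12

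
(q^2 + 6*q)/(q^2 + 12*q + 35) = q*(q + 6)/(q^2 + 12*q + 35)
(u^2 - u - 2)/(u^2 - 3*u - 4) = (u - 2)/(u - 4)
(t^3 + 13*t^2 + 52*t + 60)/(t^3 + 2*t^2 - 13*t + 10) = (t^2 + 8*t + 12)/(t^2 - 3*t + 2)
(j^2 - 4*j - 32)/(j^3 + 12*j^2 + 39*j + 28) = (j - 8)/(j^2 + 8*j + 7)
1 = 1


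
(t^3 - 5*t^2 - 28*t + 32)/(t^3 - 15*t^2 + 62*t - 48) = (t + 4)/(t - 6)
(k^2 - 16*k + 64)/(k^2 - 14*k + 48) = (k - 8)/(k - 6)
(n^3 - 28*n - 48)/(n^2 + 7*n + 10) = (n^2 - 2*n - 24)/(n + 5)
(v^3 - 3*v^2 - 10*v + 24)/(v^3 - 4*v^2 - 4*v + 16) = (v + 3)/(v + 2)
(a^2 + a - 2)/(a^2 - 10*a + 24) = (a^2 + a - 2)/(a^2 - 10*a + 24)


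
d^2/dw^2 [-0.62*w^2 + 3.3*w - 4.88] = -1.24000000000000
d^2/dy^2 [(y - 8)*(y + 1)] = 2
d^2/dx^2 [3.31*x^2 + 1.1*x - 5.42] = 6.62000000000000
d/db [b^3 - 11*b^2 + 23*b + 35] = 3*b^2 - 22*b + 23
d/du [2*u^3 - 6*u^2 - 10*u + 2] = 6*u^2 - 12*u - 10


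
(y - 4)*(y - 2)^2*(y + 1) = y^4 - 7*y^3 + 12*y^2 + 4*y - 16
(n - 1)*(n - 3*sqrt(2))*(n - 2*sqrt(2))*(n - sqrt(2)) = n^4 - 6*sqrt(2)*n^3 - n^3 + 6*sqrt(2)*n^2 + 22*n^2 - 22*n - 12*sqrt(2)*n + 12*sqrt(2)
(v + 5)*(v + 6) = v^2 + 11*v + 30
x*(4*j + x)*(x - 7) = 4*j*x^2 - 28*j*x + x^3 - 7*x^2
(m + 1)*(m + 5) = m^2 + 6*m + 5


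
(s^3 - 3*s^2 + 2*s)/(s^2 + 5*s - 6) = s*(s - 2)/(s + 6)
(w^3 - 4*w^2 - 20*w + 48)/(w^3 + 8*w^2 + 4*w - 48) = (w - 6)/(w + 6)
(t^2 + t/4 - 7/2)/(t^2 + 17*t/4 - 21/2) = (t + 2)/(t + 6)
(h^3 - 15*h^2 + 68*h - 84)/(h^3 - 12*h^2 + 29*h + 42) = (h - 2)/(h + 1)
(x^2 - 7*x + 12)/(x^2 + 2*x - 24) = (x - 3)/(x + 6)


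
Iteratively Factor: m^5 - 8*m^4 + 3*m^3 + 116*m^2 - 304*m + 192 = (m + 4)*(m^4 - 12*m^3 + 51*m^2 - 88*m + 48) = (m - 4)*(m + 4)*(m^3 - 8*m^2 + 19*m - 12) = (m - 4)*(m - 3)*(m + 4)*(m^2 - 5*m + 4) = (m - 4)^2*(m - 3)*(m + 4)*(m - 1)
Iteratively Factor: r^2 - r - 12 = (r - 4)*(r + 3)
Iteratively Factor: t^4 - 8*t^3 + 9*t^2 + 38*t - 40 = (t + 2)*(t^3 - 10*t^2 + 29*t - 20) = (t - 5)*(t + 2)*(t^2 - 5*t + 4) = (t - 5)*(t - 4)*(t + 2)*(t - 1)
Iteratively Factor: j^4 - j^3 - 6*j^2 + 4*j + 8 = (j + 1)*(j^3 - 2*j^2 - 4*j + 8) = (j - 2)*(j + 1)*(j^2 - 4) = (j - 2)^2*(j + 1)*(j + 2)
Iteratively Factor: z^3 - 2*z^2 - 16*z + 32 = (z - 2)*(z^2 - 16) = (z - 2)*(z + 4)*(z - 4)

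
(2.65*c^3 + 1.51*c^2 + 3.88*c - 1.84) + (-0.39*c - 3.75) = 2.65*c^3 + 1.51*c^2 + 3.49*c - 5.59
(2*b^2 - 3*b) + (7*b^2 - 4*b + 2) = 9*b^2 - 7*b + 2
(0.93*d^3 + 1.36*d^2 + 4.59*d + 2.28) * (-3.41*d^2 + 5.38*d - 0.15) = -3.1713*d^5 + 0.365799999999999*d^4 - 8.4746*d^3 + 16.7154*d^2 + 11.5779*d - 0.342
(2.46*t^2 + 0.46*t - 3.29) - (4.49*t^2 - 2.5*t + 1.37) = -2.03*t^2 + 2.96*t - 4.66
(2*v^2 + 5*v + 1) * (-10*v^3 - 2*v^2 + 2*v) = -20*v^5 - 54*v^4 - 16*v^3 + 8*v^2 + 2*v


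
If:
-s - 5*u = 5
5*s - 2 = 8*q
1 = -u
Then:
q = -1/4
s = 0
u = -1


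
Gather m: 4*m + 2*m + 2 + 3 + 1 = 6*m + 6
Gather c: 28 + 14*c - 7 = 14*c + 21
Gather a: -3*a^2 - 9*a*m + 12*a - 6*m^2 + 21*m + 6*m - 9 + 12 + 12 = -3*a^2 + a*(12 - 9*m) - 6*m^2 + 27*m + 15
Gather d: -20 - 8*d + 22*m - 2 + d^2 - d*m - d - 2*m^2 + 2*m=d^2 + d*(-m - 9) - 2*m^2 + 24*m - 22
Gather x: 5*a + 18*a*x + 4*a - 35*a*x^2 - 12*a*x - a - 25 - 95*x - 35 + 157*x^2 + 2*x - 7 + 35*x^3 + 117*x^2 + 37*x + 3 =8*a + 35*x^3 + x^2*(274 - 35*a) + x*(6*a - 56) - 64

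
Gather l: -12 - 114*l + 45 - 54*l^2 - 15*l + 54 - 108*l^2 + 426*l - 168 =-162*l^2 + 297*l - 81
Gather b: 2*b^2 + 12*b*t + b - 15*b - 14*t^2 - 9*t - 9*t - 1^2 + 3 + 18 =2*b^2 + b*(12*t - 14) - 14*t^2 - 18*t + 20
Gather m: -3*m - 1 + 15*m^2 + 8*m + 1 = 15*m^2 + 5*m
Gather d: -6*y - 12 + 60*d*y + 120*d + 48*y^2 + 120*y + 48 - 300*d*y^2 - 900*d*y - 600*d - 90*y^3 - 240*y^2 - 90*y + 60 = d*(-300*y^2 - 840*y - 480) - 90*y^3 - 192*y^2 + 24*y + 96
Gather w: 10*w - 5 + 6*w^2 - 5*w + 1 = 6*w^2 + 5*w - 4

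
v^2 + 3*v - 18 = (v - 3)*(v + 6)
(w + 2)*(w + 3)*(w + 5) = w^3 + 10*w^2 + 31*w + 30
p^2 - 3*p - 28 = (p - 7)*(p + 4)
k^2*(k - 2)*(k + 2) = k^4 - 4*k^2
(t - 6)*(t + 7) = t^2 + t - 42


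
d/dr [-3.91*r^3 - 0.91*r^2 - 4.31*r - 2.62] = -11.73*r^2 - 1.82*r - 4.31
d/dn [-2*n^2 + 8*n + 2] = 8 - 4*n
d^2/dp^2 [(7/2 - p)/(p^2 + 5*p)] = (3*p*(p + 5)*(2*p + 1) - (2*p - 7)*(2*p + 5)^2)/(p^3*(p + 5)^3)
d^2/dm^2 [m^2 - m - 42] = 2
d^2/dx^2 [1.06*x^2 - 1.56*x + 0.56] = 2.12000000000000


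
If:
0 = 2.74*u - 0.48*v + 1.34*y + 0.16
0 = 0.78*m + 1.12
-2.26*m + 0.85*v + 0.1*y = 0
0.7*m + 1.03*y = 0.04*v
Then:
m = -1.44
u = -1.15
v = -3.91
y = 0.82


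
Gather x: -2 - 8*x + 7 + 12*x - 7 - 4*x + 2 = 0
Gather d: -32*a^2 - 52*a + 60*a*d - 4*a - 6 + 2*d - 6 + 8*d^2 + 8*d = -32*a^2 - 56*a + 8*d^2 + d*(60*a + 10) - 12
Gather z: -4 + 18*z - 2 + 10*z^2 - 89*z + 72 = 10*z^2 - 71*z + 66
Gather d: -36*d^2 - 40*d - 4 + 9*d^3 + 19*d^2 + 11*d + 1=9*d^3 - 17*d^2 - 29*d - 3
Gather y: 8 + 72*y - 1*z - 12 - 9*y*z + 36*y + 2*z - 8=y*(108 - 9*z) + z - 12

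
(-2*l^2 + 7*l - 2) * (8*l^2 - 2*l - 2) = -16*l^4 + 60*l^3 - 26*l^2 - 10*l + 4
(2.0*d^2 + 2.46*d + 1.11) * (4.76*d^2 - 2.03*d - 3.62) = 9.52*d^4 + 7.6496*d^3 - 6.9502*d^2 - 11.1585*d - 4.0182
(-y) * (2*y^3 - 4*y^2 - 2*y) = -2*y^4 + 4*y^3 + 2*y^2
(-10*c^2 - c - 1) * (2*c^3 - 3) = -20*c^5 - 2*c^4 - 2*c^3 + 30*c^2 + 3*c + 3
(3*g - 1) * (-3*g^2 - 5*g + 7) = -9*g^3 - 12*g^2 + 26*g - 7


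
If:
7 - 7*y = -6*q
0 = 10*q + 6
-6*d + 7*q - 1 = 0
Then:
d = -13/15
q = -3/5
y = 17/35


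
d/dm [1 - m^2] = -2*m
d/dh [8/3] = 0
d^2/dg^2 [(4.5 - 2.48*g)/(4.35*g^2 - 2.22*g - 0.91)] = ((2.48*g - 4.5)*(8.7*g - 2.22)*(17.4*g - 4.44) + (64.728*g - 50.1612)*(-4.35*g^2 + 2.22*g + 0.91))/(-4.35*g^2 + 2.22*g + 0.91)^3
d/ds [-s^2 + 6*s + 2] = 6 - 2*s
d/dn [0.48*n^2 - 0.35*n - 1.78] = 0.96*n - 0.35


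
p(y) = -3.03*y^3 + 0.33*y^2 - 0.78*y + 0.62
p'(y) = -9.09*y^2 + 0.66*y - 0.78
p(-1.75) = 19.23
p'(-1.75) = -29.77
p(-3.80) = 174.61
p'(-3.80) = -134.55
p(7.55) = -1290.48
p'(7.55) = -513.95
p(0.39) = 0.19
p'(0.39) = -1.91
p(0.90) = -2.02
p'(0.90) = -7.55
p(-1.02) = 4.97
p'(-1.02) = -10.91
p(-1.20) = 7.27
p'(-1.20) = -14.66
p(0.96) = -2.51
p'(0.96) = -8.52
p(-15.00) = 10312.82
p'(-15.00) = -2055.93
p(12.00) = -5197.06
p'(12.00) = -1301.82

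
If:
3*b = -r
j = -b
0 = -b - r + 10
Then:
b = -5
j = 5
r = 15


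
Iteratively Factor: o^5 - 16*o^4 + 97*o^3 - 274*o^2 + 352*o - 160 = (o - 5)*(o^4 - 11*o^3 + 42*o^2 - 64*o + 32) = (o - 5)*(o - 2)*(o^3 - 9*o^2 + 24*o - 16) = (o - 5)*(o - 4)*(o - 2)*(o^2 - 5*o + 4) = (o - 5)*(o - 4)^2*(o - 2)*(o - 1)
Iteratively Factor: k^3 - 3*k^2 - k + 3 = (k + 1)*(k^2 - 4*k + 3) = (k - 1)*(k + 1)*(k - 3)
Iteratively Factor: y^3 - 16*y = (y - 4)*(y^2 + 4*y) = (y - 4)*(y + 4)*(y)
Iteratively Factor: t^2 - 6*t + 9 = (t - 3)*(t - 3)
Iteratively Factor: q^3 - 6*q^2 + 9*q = (q)*(q^2 - 6*q + 9) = q*(q - 3)*(q - 3)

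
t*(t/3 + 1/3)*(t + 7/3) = t^3/3 + 10*t^2/9 + 7*t/9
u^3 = u^3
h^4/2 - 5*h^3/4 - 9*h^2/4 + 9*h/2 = h*(h/2 + 1)*(h - 3)*(h - 3/2)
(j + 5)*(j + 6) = j^2 + 11*j + 30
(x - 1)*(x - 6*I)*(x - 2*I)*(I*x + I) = I*x^4 + 8*x^3 - 13*I*x^2 - 8*x + 12*I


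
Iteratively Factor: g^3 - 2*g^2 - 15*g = (g - 5)*(g^2 + 3*g) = g*(g - 5)*(g + 3)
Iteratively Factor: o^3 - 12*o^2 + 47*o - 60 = (o - 4)*(o^2 - 8*o + 15) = (o - 4)*(o - 3)*(o - 5)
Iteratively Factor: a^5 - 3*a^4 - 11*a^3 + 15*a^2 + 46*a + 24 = (a - 3)*(a^4 - 11*a^2 - 18*a - 8) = (a - 3)*(a + 1)*(a^3 - a^2 - 10*a - 8) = (a - 4)*(a - 3)*(a + 1)*(a^2 + 3*a + 2) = (a - 4)*(a - 3)*(a + 1)*(a + 2)*(a + 1)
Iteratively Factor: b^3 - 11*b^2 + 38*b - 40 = (b - 5)*(b^2 - 6*b + 8) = (b - 5)*(b - 2)*(b - 4)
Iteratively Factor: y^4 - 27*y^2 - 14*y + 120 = (y + 3)*(y^3 - 3*y^2 - 18*y + 40) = (y - 5)*(y + 3)*(y^2 + 2*y - 8) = (y - 5)*(y + 3)*(y + 4)*(y - 2)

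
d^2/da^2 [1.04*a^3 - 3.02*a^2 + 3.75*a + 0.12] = 6.24*a - 6.04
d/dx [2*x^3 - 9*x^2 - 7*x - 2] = 6*x^2 - 18*x - 7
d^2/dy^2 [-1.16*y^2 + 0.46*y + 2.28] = -2.32000000000000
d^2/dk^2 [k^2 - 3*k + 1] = 2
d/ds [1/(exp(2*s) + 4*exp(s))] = 2*(-exp(s) - 2)*exp(-s)/(exp(s) + 4)^2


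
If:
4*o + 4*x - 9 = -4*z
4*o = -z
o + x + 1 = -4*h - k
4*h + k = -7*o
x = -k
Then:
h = -25/48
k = -11/2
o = 13/12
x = 11/2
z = -13/3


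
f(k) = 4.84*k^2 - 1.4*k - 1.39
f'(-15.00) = -146.60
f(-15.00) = 1108.61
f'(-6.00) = -59.48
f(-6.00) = 181.25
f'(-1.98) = -20.57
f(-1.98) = 20.36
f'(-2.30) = -23.66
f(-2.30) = 27.43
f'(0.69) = 5.28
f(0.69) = -0.05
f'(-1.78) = -18.63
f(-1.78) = 16.44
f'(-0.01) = -1.50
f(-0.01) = -1.38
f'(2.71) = 24.83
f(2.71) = 30.36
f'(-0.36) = -4.88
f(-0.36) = -0.26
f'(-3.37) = -34.02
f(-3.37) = 58.30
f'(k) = 9.68*k - 1.4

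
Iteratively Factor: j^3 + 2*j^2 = (j)*(j^2 + 2*j) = j*(j + 2)*(j)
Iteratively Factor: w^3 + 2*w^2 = (w)*(w^2 + 2*w) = w*(w + 2)*(w)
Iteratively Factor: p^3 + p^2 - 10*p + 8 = (p + 4)*(p^2 - 3*p + 2) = (p - 1)*(p + 4)*(p - 2)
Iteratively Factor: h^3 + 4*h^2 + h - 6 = (h - 1)*(h^2 + 5*h + 6) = (h - 1)*(h + 2)*(h + 3)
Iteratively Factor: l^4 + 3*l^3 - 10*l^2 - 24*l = (l)*(l^3 + 3*l^2 - 10*l - 24) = l*(l + 4)*(l^2 - l - 6) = l*(l - 3)*(l + 4)*(l + 2)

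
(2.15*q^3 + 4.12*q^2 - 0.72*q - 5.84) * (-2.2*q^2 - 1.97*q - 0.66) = -4.73*q^5 - 13.2995*q^4 - 7.9514*q^3 + 11.5472*q^2 + 11.98*q + 3.8544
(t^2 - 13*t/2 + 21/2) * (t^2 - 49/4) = t^4 - 13*t^3/2 - 7*t^2/4 + 637*t/8 - 1029/8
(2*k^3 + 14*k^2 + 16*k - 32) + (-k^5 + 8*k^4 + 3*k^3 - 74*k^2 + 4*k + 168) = -k^5 + 8*k^4 + 5*k^3 - 60*k^2 + 20*k + 136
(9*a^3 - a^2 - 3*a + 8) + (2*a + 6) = 9*a^3 - a^2 - a + 14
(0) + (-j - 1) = -j - 1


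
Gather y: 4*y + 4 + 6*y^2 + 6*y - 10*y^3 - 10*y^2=-10*y^3 - 4*y^2 + 10*y + 4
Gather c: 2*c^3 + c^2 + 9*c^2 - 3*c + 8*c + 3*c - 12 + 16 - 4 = 2*c^3 + 10*c^2 + 8*c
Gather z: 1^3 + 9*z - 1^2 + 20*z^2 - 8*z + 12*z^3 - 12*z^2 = 12*z^3 + 8*z^2 + z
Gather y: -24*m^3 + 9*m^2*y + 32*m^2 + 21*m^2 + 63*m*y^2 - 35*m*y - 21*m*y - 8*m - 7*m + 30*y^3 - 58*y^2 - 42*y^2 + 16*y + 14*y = -24*m^3 + 53*m^2 - 15*m + 30*y^3 + y^2*(63*m - 100) + y*(9*m^2 - 56*m + 30)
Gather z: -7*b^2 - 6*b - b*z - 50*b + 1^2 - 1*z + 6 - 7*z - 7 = -7*b^2 - 56*b + z*(-b - 8)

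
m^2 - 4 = (m - 2)*(m + 2)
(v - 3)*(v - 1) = v^2 - 4*v + 3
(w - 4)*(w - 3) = w^2 - 7*w + 12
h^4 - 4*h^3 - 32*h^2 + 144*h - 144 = (h - 6)*(h - 2)^2*(h + 6)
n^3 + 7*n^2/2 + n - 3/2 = (n - 1/2)*(n + 1)*(n + 3)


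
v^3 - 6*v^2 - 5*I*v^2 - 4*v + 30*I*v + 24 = (v - 6)*(v - 4*I)*(v - I)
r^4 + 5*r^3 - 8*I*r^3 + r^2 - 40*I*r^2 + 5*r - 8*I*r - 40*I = (r + 5)*(r - 8*I)*(r - I)*(r + I)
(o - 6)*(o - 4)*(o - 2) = o^3 - 12*o^2 + 44*o - 48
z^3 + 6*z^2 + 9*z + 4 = (z + 1)^2*(z + 4)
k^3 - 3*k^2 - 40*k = k*(k - 8)*(k + 5)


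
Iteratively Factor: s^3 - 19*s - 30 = (s - 5)*(s^2 + 5*s + 6) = (s - 5)*(s + 3)*(s + 2)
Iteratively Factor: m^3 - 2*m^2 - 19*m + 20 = (m - 1)*(m^2 - m - 20) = (m - 5)*(m - 1)*(m + 4)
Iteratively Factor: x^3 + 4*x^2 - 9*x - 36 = (x - 3)*(x^2 + 7*x + 12) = (x - 3)*(x + 4)*(x + 3)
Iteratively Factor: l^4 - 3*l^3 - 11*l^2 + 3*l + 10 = (l - 5)*(l^3 + 2*l^2 - l - 2) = (l - 5)*(l - 1)*(l^2 + 3*l + 2) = (l - 5)*(l - 1)*(l + 1)*(l + 2)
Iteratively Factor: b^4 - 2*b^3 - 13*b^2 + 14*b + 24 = (b + 1)*(b^3 - 3*b^2 - 10*b + 24) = (b - 2)*(b + 1)*(b^2 - b - 12) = (b - 2)*(b + 1)*(b + 3)*(b - 4)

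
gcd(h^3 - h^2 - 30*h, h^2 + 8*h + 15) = h + 5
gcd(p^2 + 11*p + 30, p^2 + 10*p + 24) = p + 6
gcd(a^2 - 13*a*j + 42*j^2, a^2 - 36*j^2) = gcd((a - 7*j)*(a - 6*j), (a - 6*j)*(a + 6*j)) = a - 6*j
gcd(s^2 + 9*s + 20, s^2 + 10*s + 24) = s + 4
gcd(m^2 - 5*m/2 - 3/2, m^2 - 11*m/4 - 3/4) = m - 3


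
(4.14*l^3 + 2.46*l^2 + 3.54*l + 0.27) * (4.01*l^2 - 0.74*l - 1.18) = 16.6014*l^5 + 6.801*l^4 + 7.4898*l^3 - 4.4397*l^2 - 4.377*l - 0.3186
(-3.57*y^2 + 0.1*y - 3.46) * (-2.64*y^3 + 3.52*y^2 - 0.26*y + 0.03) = 9.4248*y^5 - 12.8304*y^4 + 10.4146*y^3 - 12.3123*y^2 + 0.9026*y - 0.1038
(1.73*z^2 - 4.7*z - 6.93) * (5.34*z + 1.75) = 9.2382*z^3 - 22.0705*z^2 - 45.2312*z - 12.1275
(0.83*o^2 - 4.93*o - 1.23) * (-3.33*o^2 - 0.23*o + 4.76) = -2.7639*o^4 + 16.226*o^3 + 9.1806*o^2 - 23.1839*o - 5.8548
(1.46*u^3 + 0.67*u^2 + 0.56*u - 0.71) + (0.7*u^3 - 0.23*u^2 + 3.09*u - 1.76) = 2.16*u^3 + 0.44*u^2 + 3.65*u - 2.47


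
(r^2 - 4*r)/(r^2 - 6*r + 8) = r/(r - 2)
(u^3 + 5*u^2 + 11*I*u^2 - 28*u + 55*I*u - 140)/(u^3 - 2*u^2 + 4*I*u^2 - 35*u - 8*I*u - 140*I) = (u + 7*I)/(u - 7)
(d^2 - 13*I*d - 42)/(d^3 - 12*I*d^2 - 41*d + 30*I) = (d - 7*I)/(d^2 - 6*I*d - 5)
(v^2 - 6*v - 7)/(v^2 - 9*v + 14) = (v + 1)/(v - 2)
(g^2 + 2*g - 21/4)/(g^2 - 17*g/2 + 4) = (4*g^2 + 8*g - 21)/(2*(2*g^2 - 17*g + 8))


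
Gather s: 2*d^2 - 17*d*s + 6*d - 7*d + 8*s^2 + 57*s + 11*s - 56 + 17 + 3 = 2*d^2 - d + 8*s^2 + s*(68 - 17*d) - 36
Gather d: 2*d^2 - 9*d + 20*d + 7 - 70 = 2*d^2 + 11*d - 63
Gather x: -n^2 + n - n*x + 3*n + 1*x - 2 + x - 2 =-n^2 + 4*n + x*(2 - n) - 4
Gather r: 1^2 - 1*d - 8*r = -d - 8*r + 1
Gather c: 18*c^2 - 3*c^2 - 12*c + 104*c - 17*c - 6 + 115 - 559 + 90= 15*c^2 + 75*c - 360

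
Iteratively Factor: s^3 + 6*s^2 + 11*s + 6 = (s + 1)*(s^2 + 5*s + 6) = (s + 1)*(s + 3)*(s + 2)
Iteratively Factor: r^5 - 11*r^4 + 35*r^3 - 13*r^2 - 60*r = (r)*(r^4 - 11*r^3 + 35*r^2 - 13*r - 60) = r*(r - 5)*(r^3 - 6*r^2 + 5*r + 12) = r*(r - 5)*(r + 1)*(r^2 - 7*r + 12) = r*(r - 5)*(r - 4)*(r + 1)*(r - 3)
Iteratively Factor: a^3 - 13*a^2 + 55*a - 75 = (a - 5)*(a^2 - 8*a + 15) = (a - 5)*(a - 3)*(a - 5)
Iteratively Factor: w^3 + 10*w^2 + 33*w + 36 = (w + 4)*(w^2 + 6*w + 9) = (w + 3)*(w + 4)*(w + 3)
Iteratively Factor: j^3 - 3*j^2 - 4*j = (j + 1)*(j^2 - 4*j) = (j - 4)*(j + 1)*(j)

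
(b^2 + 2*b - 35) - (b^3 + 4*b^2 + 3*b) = -b^3 - 3*b^2 - b - 35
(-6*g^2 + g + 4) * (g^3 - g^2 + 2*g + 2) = -6*g^5 + 7*g^4 - 9*g^3 - 14*g^2 + 10*g + 8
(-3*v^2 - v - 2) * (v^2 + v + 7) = -3*v^4 - 4*v^3 - 24*v^2 - 9*v - 14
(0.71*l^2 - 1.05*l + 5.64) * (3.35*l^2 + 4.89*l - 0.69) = 2.3785*l^4 - 0.0456000000000003*l^3 + 13.2696*l^2 + 28.3041*l - 3.8916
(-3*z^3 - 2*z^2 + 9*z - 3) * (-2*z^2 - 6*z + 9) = 6*z^5 + 22*z^4 - 33*z^3 - 66*z^2 + 99*z - 27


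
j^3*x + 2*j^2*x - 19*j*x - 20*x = (j - 4)*(j + 5)*(j*x + x)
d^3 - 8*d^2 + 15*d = d*(d - 5)*(d - 3)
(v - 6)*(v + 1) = v^2 - 5*v - 6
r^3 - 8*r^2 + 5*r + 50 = (r - 5)^2*(r + 2)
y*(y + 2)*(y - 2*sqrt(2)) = y^3 - 2*sqrt(2)*y^2 + 2*y^2 - 4*sqrt(2)*y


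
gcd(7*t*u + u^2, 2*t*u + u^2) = u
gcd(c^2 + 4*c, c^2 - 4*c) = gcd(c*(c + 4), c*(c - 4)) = c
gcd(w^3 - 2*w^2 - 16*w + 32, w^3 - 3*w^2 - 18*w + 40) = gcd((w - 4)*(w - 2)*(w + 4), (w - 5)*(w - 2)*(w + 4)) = w^2 + 2*w - 8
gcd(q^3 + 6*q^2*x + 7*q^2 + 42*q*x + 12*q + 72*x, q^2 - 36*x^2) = q + 6*x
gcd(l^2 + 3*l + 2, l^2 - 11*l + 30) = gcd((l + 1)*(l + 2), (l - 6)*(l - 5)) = 1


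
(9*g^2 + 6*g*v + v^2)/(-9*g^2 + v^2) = (3*g + v)/(-3*g + v)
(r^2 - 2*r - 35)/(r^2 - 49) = (r + 5)/(r + 7)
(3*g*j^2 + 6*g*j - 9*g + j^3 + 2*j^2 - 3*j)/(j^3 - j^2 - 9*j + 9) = (3*g + j)/(j - 3)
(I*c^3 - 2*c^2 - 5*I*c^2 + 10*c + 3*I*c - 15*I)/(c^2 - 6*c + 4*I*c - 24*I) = (I*c^3 + c^2*(-2 - 5*I) + c*(10 + 3*I) - 15*I)/(c^2 + c*(-6 + 4*I) - 24*I)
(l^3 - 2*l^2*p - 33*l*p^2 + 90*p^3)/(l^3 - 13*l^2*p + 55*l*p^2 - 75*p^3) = (-l - 6*p)/(-l + 5*p)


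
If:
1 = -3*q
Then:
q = -1/3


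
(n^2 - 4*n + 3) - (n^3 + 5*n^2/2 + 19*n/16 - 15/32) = -n^3 - 3*n^2/2 - 83*n/16 + 111/32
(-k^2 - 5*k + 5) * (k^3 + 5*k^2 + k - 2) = -k^5 - 10*k^4 - 21*k^3 + 22*k^2 + 15*k - 10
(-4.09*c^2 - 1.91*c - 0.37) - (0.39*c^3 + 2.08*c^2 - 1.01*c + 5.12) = -0.39*c^3 - 6.17*c^2 - 0.9*c - 5.49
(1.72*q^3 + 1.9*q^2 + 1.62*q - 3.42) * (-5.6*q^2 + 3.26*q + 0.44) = -9.632*q^5 - 5.0328*q^4 - 2.1212*q^3 + 25.2692*q^2 - 10.4364*q - 1.5048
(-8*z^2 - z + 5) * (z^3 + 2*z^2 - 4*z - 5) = -8*z^5 - 17*z^4 + 35*z^3 + 54*z^2 - 15*z - 25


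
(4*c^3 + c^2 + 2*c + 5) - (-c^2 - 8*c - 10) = 4*c^3 + 2*c^2 + 10*c + 15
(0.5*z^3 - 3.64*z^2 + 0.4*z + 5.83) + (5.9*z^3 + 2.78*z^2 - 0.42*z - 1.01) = 6.4*z^3 - 0.86*z^2 - 0.02*z + 4.82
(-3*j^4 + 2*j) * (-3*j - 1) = 9*j^5 + 3*j^4 - 6*j^2 - 2*j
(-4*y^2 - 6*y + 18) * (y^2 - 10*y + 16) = -4*y^4 + 34*y^3 + 14*y^2 - 276*y + 288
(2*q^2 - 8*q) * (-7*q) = -14*q^3 + 56*q^2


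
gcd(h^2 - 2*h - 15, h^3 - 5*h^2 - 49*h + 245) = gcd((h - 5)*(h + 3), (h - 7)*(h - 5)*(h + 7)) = h - 5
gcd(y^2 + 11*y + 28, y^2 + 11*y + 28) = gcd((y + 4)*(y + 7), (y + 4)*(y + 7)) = y^2 + 11*y + 28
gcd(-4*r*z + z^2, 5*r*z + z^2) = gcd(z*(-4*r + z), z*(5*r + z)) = z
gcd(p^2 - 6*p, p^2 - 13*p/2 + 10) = 1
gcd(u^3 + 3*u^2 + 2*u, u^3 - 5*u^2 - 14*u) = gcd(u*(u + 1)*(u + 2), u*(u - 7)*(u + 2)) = u^2 + 2*u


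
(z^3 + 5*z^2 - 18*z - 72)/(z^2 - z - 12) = z + 6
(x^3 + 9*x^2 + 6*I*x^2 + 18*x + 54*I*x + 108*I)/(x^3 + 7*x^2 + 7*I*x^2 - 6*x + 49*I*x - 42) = (x^2 + 9*x + 18)/(x^2 + x*(7 + I) + 7*I)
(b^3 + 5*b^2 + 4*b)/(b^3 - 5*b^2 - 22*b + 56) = b*(b + 1)/(b^2 - 9*b + 14)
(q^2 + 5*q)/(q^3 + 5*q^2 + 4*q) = (q + 5)/(q^2 + 5*q + 4)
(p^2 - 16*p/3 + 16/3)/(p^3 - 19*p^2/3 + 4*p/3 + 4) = (3*p^2 - 16*p + 16)/(3*p^3 - 19*p^2 + 4*p + 12)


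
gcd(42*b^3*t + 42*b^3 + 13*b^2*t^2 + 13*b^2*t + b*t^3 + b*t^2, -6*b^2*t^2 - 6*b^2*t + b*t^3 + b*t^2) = b*t + b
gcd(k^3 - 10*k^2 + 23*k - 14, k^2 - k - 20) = 1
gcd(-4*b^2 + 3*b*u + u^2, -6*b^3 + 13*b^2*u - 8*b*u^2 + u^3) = -b + u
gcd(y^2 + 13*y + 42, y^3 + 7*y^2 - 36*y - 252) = y^2 + 13*y + 42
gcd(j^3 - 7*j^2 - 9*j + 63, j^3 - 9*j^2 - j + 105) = j^2 - 4*j - 21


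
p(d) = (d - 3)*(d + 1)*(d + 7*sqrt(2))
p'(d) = (d - 3)*(d + 1) + (d - 3)*(d + 7*sqrt(2)) + (d + 1)*(d + 7*sqrt(2)) = 3*d^2 - 4*d + 14*sqrt(2)*d - 14*sqrt(2) - 3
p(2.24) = -29.89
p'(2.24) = 27.64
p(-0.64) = -12.13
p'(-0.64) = -31.68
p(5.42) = 238.01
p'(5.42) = 150.96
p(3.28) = 15.79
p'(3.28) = 61.30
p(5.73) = 287.16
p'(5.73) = 166.23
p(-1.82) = 31.93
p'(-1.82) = -41.62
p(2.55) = -19.89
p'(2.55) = 37.00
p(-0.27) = -22.99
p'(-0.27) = -26.85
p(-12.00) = -346.58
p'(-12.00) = 219.61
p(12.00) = 2562.24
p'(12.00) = 598.79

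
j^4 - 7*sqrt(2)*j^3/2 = j^3*(j - 7*sqrt(2)/2)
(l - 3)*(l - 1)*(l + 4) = l^3 - 13*l + 12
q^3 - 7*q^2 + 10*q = q*(q - 5)*(q - 2)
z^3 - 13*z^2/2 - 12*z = z*(z - 8)*(z + 3/2)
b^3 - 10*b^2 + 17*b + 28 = (b - 7)*(b - 4)*(b + 1)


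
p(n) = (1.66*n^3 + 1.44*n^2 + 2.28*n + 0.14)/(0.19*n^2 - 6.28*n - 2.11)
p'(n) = (6.28 - 0.38*n)*(1.66*n^3 + 1.44*n^2 + 2.28*n + 0.14)/(0.19*n^2 - 6.28*n - 2.11)^2 + (4.98*n^2 + 2.88*n + 2.28)/(0.19*n^2 - 6.28*n - 2.11)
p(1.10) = -0.75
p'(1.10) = -0.80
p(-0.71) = -0.55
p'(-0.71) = -0.35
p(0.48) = -0.34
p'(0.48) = -0.53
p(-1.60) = -0.79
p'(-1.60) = 0.59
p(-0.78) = -0.53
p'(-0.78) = -0.15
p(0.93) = -0.62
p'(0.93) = -0.72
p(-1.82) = -0.93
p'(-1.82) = 0.71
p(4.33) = -6.67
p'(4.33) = -3.00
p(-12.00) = -26.72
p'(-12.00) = 3.93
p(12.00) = -61.93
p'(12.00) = -12.92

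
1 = 1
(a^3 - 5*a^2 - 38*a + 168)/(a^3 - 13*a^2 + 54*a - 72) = (a^2 - a - 42)/(a^2 - 9*a + 18)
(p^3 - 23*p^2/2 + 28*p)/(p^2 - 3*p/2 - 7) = p*(p - 8)/(p + 2)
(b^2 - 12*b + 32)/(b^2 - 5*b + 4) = (b - 8)/(b - 1)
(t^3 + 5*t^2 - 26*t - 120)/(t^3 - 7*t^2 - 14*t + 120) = (t + 6)/(t - 6)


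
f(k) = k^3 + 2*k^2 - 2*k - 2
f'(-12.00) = 382.00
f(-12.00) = -1418.00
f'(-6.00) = 82.00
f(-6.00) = -134.00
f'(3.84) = 57.60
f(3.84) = 76.43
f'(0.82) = 3.30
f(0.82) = -1.74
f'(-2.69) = 8.95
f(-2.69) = -1.61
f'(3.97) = 61.16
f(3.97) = 84.15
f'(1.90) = 16.43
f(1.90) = 8.28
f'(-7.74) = 146.76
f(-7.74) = -330.39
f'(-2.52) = 6.97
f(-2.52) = -0.26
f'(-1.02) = -2.96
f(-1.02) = 1.06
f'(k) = 3*k^2 + 4*k - 2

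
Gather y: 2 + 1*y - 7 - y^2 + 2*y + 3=-y^2 + 3*y - 2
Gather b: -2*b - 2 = -2*b - 2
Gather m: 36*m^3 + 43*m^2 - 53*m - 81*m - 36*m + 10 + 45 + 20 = 36*m^3 + 43*m^2 - 170*m + 75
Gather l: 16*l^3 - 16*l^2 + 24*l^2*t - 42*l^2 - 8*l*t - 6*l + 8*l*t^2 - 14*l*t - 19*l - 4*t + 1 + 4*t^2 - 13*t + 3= 16*l^3 + l^2*(24*t - 58) + l*(8*t^2 - 22*t - 25) + 4*t^2 - 17*t + 4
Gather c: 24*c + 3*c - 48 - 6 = 27*c - 54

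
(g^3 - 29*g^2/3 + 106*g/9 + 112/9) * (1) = g^3 - 29*g^2/3 + 106*g/9 + 112/9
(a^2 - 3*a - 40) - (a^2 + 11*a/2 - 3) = -17*a/2 - 37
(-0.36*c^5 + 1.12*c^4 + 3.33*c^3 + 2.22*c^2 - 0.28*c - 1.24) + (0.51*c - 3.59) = -0.36*c^5 + 1.12*c^4 + 3.33*c^3 + 2.22*c^2 + 0.23*c - 4.83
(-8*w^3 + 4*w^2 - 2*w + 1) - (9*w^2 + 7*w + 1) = -8*w^3 - 5*w^2 - 9*w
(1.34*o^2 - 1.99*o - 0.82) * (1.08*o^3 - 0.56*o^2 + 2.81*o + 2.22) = 1.4472*o^5 - 2.8996*o^4 + 3.9942*o^3 - 2.1579*o^2 - 6.722*o - 1.8204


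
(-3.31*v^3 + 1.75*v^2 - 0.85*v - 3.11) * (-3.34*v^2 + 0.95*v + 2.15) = 11.0554*v^5 - 8.9895*v^4 - 2.615*v^3 + 13.3424*v^2 - 4.782*v - 6.6865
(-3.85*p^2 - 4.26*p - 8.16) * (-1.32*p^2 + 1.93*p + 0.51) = 5.082*p^4 - 1.8073*p^3 + 0.585900000000001*p^2 - 17.9214*p - 4.1616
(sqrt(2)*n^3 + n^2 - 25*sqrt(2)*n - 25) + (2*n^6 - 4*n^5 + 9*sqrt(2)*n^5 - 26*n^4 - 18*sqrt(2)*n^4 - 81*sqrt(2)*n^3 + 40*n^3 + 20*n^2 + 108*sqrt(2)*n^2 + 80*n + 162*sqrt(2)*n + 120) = 2*n^6 - 4*n^5 + 9*sqrt(2)*n^5 - 26*n^4 - 18*sqrt(2)*n^4 - 80*sqrt(2)*n^3 + 40*n^3 + 21*n^2 + 108*sqrt(2)*n^2 + 80*n + 137*sqrt(2)*n + 95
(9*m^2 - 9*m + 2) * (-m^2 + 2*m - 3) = -9*m^4 + 27*m^3 - 47*m^2 + 31*m - 6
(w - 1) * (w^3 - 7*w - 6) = w^4 - w^3 - 7*w^2 + w + 6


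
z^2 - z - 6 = (z - 3)*(z + 2)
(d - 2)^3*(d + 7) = d^4 + d^3 - 30*d^2 + 76*d - 56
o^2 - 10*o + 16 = (o - 8)*(o - 2)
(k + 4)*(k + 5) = k^2 + 9*k + 20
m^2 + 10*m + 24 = (m + 4)*(m + 6)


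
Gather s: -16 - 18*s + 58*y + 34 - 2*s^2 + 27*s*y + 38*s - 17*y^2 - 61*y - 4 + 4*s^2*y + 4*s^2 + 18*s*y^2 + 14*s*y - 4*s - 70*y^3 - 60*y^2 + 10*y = s^2*(4*y + 2) + s*(18*y^2 + 41*y + 16) - 70*y^3 - 77*y^2 + 7*y + 14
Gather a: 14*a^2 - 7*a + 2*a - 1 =14*a^2 - 5*a - 1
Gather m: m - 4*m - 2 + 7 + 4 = 9 - 3*m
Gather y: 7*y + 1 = 7*y + 1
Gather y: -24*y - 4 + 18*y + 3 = -6*y - 1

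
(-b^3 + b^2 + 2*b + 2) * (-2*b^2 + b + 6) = 2*b^5 - 3*b^4 - 9*b^3 + 4*b^2 + 14*b + 12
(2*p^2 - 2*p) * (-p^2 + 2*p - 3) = -2*p^4 + 6*p^3 - 10*p^2 + 6*p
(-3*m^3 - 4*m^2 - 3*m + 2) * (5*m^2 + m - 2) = -15*m^5 - 23*m^4 - 13*m^3 + 15*m^2 + 8*m - 4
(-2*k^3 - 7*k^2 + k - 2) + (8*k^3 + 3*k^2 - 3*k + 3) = 6*k^3 - 4*k^2 - 2*k + 1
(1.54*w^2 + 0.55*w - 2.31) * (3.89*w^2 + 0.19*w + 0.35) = 5.9906*w^4 + 2.4321*w^3 - 8.3424*w^2 - 0.2464*w - 0.8085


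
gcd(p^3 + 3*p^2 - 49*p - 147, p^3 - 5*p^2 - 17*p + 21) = p^2 - 4*p - 21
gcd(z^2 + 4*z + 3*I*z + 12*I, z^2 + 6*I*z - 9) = z + 3*I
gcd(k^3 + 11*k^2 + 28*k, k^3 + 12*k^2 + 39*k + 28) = k^2 + 11*k + 28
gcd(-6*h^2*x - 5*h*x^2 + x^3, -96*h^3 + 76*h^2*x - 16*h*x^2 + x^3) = -6*h + x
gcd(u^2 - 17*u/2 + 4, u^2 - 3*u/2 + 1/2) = u - 1/2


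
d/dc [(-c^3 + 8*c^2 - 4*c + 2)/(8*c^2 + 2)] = (-4*c^4 + 13*c^2 - 4)/(2*(16*c^4 + 8*c^2 + 1))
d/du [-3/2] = 0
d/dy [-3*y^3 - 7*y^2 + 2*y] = -9*y^2 - 14*y + 2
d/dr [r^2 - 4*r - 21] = 2*r - 4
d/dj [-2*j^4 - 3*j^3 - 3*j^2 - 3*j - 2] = -8*j^3 - 9*j^2 - 6*j - 3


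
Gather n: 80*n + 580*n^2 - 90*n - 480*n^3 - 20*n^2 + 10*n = -480*n^3 + 560*n^2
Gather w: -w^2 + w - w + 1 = 1 - w^2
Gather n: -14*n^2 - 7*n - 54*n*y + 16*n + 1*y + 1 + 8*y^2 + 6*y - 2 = -14*n^2 + n*(9 - 54*y) + 8*y^2 + 7*y - 1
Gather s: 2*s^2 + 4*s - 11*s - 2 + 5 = 2*s^2 - 7*s + 3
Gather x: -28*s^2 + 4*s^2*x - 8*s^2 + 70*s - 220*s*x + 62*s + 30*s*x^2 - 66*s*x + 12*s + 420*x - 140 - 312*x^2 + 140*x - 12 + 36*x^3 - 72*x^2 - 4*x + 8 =-36*s^2 + 144*s + 36*x^3 + x^2*(30*s - 384) + x*(4*s^2 - 286*s + 556) - 144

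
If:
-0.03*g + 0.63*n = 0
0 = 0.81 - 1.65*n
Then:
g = 10.31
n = 0.49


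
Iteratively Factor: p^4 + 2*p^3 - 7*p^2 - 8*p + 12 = (p - 1)*(p^3 + 3*p^2 - 4*p - 12) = (p - 1)*(p + 3)*(p^2 - 4) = (p - 2)*(p - 1)*(p + 3)*(p + 2)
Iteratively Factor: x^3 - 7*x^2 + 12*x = (x - 3)*(x^2 - 4*x) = (x - 4)*(x - 3)*(x)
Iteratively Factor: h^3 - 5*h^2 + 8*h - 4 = (h - 1)*(h^2 - 4*h + 4) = (h - 2)*(h - 1)*(h - 2)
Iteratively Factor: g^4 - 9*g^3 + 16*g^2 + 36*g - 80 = (g - 2)*(g^3 - 7*g^2 + 2*g + 40) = (g - 2)*(g + 2)*(g^2 - 9*g + 20) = (g - 4)*(g - 2)*(g + 2)*(g - 5)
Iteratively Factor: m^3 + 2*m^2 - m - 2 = (m + 1)*(m^2 + m - 2) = (m - 1)*(m + 1)*(m + 2)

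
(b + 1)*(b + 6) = b^2 + 7*b + 6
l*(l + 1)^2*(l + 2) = l^4 + 4*l^3 + 5*l^2 + 2*l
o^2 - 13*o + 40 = (o - 8)*(o - 5)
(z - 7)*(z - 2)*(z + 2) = z^3 - 7*z^2 - 4*z + 28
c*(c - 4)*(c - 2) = c^3 - 6*c^2 + 8*c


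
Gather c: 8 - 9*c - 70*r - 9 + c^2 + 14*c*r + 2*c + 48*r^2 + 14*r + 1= c^2 + c*(14*r - 7) + 48*r^2 - 56*r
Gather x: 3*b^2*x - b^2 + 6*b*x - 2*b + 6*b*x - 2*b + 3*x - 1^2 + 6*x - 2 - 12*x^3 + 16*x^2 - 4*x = -b^2 - 4*b - 12*x^3 + 16*x^2 + x*(3*b^2 + 12*b + 5) - 3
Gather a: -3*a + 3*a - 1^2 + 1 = 0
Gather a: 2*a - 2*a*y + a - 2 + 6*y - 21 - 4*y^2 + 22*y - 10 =a*(3 - 2*y) - 4*y^2 + 28*y - 33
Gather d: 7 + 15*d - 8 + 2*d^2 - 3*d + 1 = 2*d^2 + 12*d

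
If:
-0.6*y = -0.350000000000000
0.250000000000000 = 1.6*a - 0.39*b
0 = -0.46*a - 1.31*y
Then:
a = -1.66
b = -7.46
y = 0.58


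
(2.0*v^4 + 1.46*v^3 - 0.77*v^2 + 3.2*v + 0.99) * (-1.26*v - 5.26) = -2.52*v^5 - 12.3596*v^4 - 6.7094*v^3 + 0.0182000000000002*v^2 - 18.0794*v - 5.2074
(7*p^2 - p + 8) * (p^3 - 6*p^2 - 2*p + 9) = 7*p^5 - 43*p^4 + 17*p^2 - 25*p + 72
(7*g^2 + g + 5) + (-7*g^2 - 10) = g - 5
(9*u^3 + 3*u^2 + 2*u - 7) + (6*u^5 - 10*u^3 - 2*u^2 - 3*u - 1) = 6*u^5 - u^3 + u^2 - u - 8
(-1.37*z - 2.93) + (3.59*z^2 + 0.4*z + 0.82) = 3.59*z^2 - 0.97*z - 2.11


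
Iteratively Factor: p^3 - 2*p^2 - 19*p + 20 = (p - 5)*(p^2 + 3*p - 4) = (p - 5)*(p - 1)*(p + 4)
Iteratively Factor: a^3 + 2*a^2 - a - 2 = (a + 2)*(a^2 - 1) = (a - 1)*(a + 2)*(a + 1)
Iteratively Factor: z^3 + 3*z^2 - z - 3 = (z - 1)*(z^2 + 4*z + 3) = (z - 1)*(z + 3)*(z + 1)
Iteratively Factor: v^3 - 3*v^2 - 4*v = (v)*(v^2 - 3*v - 4) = v*(v + 1)*(v - 4)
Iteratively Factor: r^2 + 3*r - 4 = (r + 4)*(r - 1)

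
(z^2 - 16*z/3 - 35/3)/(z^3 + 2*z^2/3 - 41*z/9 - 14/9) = 3*(3*z^2 - 16*z - 35)/(9*z^3 + 6*z^2 - 41*z - 14)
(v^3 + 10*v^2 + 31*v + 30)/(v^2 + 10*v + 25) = (v^2 + 5*v + 6)/(v + 5)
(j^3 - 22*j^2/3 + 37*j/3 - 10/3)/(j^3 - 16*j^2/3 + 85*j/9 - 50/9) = 3*(3*j^2 - 16*j + 5)/(9*j^2 - 30*j + 25)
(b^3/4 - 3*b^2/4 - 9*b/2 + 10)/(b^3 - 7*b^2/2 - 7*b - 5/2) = (b^2 + 2*b - 8)/(2*(2*b^2 + 3*b + 1))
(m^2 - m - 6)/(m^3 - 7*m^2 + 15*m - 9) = (m + 2)/(m^2 - 4*m + 3)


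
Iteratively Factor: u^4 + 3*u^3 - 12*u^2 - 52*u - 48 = (u + 2)*(u^3 + u^2 - 14*u - 24) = (u - 4)*(u + 2)*(u^2 + 5*u + 6) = (u - 4)*(u + 2)^2*(u + 3)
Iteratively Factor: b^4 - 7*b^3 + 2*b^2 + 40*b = (b + 2)*(b^3 - 9*b^2 + 20*b) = (b - 5)*(b + 2)*(b^2 - 4*b) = b*(b - 5)*(b + 2)*(b - 4)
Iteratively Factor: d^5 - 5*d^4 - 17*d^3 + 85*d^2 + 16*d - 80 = (d - 1)*(d^4 - 4*d^3 - 21*d^2 + 64*d + 80) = (d - 4)*(d - 1)*(d^3 - 21*d - 20) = (d - 4)*(d - 1)*(d + 1)*(d^2 - d - 20) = (d - 4)*(d - 1)*(d + 1)*(d + 4)*(d - 5)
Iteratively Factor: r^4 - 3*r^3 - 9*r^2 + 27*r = (r - 3)*(r^3 - 9*r) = (r - 3)^2*(r^2 + 3*r) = (r - 3)^2*(r + 3)*(r)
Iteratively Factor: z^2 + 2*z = (z + 2)*(z)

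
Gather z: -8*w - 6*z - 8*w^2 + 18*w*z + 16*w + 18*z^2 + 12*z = -8*w^2 + 8*w + 18*z^2 + z*(18*w + 6)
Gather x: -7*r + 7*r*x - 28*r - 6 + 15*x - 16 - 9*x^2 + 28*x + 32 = -35*r - 9*x^2 + x*(7*r + 43) + 10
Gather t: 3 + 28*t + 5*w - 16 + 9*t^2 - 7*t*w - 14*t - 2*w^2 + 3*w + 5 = 9*t^2 + t*(14 - 7*w) - 2*w^2 + 8*w - 8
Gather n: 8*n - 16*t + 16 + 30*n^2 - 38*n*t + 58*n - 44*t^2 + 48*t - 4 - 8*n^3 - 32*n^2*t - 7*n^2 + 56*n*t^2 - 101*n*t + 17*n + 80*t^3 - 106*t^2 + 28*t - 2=-8*n^3 + n^2*(23 - 32*t) + n*(56*t^2 - 139*t + 83) + 80*t^3 - 150*t^2 + 60*t + 10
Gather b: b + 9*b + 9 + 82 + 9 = 10*b + 100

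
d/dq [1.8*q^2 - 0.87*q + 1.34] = 3.6*q - 0.87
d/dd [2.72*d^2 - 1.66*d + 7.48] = 5.44*d - 1.66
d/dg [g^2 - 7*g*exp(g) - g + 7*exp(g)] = -7*g*exp(g) + 2*g - 1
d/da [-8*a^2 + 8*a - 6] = 8 - 16*a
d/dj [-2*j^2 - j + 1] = -4*j - 1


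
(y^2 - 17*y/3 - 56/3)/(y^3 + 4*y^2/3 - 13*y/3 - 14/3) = (y - 8)/(y^2 - y - 2)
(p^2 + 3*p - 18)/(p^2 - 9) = (p + 6)/(p + 3)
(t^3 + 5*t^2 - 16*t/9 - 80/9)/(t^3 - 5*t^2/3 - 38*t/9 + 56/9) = (3*t^2 + 19*t + 20)/(3*t^2 - t - 14)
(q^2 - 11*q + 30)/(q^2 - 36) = (q - 5)/(q + 6)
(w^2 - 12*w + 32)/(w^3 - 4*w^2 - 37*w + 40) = (w - 4)/(w^2 + 4*w - 5)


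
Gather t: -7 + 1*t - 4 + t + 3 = 2*t - 8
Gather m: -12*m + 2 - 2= -12*m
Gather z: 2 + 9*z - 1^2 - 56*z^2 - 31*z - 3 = -56*z^2 - 22*z - 2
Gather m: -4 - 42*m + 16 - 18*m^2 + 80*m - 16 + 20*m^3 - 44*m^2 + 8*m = 20*m^3 - 62*m^2 + 46*m - 4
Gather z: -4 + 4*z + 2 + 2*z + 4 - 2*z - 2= 4*z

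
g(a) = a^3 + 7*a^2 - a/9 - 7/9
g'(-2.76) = -15.90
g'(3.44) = 83.55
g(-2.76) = 31.83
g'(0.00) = -0.11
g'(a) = 3*a^2 + 14*a - 1/9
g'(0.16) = 2.21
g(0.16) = -0.61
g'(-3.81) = -9.90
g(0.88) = 5.23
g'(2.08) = 41.99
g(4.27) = 204.23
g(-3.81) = 45.95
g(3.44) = 122.38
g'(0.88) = 14.53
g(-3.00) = 35.56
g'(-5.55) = 14.60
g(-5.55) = 44.50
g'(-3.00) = -15.11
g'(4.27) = 114.37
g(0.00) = -0.78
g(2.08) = 38.27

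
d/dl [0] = 0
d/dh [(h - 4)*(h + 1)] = 2*h - 3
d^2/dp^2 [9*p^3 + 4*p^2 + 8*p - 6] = 54*p + 8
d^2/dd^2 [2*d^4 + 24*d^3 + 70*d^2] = 24*d^2 + 144*d + 140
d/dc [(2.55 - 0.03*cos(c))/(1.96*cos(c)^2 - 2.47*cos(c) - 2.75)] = (-0.0588*cos(c)^2 + 9.996*cos(c) - 6.381)*sin(c)/(3.8416*cos(c)^4 - 9.6824*cos(c)^3 - 4.6791*cos(c)^2 + 13.585*cos(c) + 7.5625)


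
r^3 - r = r*(r - 1)*(r + 1)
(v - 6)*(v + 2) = v^2 - 4*v - 12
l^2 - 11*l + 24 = (l - 8)*(l - 3)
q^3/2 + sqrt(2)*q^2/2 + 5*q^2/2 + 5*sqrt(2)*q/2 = q*(q/2 + sqrt(2)/2)*(q + 5)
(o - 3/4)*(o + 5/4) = o^2 + o/2 - 15/16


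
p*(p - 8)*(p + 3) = p^3 - 5*p^2 - 24*p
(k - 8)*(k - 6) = k^2 - 14*k + 48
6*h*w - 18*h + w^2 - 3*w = (6*h + w)*(w - 3)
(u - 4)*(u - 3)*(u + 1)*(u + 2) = u^4 - 4*u^3 - 7*u^2 + 22*u + 24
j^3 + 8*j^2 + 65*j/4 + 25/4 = (j + 1/2)*(j + 5/2)*(j + 5)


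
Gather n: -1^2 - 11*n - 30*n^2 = -30*n^2 - 11*n - 1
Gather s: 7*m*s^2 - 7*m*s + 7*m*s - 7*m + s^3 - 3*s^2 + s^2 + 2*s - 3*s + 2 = -7*m + s^3 + s^2*(7*m - 2) - s + 2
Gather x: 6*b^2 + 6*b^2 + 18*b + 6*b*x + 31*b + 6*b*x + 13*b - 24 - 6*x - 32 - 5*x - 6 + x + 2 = 12*b^2 + 62*b + x*(12*b - 10) - 60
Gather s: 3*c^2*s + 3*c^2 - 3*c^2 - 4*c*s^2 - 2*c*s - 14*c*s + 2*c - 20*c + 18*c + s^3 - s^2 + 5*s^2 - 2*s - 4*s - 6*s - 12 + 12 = s^3 + s^2*(4 - 4*c) + s*(3*c^2 - 16*c - 12)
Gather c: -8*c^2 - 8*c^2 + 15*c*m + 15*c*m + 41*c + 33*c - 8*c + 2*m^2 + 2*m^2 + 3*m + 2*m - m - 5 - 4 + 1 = -16*c^2 + c*(30*m + 66) + 4*m^2 + 4*m - 8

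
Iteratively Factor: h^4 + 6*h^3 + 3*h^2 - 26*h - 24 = (h - 2)*(h^3 + 8*h^2 + 19*h + 12) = (h - 2)*(h + 4)*(h^2 + 4*h + 3) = (h - 2)*(h + 3)*(h + 4)*(h + 1)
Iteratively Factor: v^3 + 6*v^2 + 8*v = (v + 2)*(v^2 + 4*v) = v*(v + 2)*(v + 4)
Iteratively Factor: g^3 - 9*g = (g)*(g^2 - 9) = g*(g + 3)*(g - 3)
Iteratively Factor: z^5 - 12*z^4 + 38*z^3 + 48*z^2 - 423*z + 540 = (z - 5)*(z^4 - 7*z^3 + 3*z^2 + 63*z - 108) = (z - 5)*(z - 3)*(z^3 - 4*z^2 - 9*z + 36) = (z - 5)*(z - 4)*(z - 3)*(z^2 - 9) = (z - 5)*(z - 4)*(z - 3)^2*(z + 3)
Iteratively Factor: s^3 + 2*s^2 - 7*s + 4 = (s - 1)*(s^2 + 3*s - 4) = (s - 1)^2*(s + 4)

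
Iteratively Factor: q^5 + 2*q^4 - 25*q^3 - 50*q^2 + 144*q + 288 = (q + 3)*(q^4 - q^3 - 22*q^2 + 16*q + 96) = (q - 4)*(q + 3)*(q^3 + 3*q^2 - 10*q - 24) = (q - 4)*(q - 3)*(q + 3)*(q^2 + 6*q + 8) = (q - 4)*(q - 3)*(q + 3)*(q + 4)*(q + 2)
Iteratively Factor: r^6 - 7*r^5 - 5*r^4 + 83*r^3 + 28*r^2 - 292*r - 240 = (r - 4)*(r^5 - 3*r^4 - 17*r^3 + 15*r^2 + 88*r + 60) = (r - 5)*(r - 4)*(r^4 + 2*r^3 - 7*r^2 - 20*r - 12) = (r - 5)*(r - 4)*(r + 1)*(r^3 + r^2 - 8*r - 12) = (r - 5)*(r - 4)*(r + 1)*(r + 2)*(r^2 - r - 6) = (r - 5)*(r - 4)*(r - 3)*(r + 1)*(r + 2)*(r + 2)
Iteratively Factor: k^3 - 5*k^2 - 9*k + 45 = (k - 3)*(k^2 - 2*k - 15) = (k - 3)*(k + 3)*(k - 5)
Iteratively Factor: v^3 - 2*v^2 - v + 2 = (v - 2)*(v^2 - 1) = (v - 2)*(v + 1)*(v - 1)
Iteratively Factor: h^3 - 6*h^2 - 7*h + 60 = (h - 5)*(h^2 - h - 12) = (h - 5)*(h - 4)*(h + 3)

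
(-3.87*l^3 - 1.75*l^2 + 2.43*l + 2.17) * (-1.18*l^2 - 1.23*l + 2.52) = 4.5666*l^5 + 6.8251*l^4 - 10.4673*l^3 - 9.9595*l^2 + 3.4545*l + 5.4684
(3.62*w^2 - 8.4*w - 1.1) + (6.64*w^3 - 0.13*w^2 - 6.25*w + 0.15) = 6.64*w^3 + 3.49*w^2 - 14.65*w - 0.95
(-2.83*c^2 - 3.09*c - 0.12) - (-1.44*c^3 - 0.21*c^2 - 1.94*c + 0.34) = 1.44*c^3 - 2.62*c^2 - 1.15*c - 0.46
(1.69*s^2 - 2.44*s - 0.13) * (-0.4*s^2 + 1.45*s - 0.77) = -0.676*s^4 + 3.4265*s^3 - 4.7873*s^2 + 1.6903*s + 0.1001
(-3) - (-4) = 1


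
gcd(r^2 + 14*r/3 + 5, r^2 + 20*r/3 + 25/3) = r + 5/3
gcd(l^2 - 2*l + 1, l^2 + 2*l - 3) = l - 1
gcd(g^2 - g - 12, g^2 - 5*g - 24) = g + 3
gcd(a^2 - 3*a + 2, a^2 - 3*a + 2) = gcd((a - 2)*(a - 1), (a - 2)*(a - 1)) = a^2 - 3*a + 2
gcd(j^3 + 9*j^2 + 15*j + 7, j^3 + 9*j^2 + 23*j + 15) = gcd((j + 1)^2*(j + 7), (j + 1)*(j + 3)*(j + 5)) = j + 1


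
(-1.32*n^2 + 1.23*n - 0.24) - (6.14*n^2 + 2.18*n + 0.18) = -7.46*n^2 - 0.95*n - 0.42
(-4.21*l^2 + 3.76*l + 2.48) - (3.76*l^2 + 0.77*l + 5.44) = -7.97*l^2 + 2.99*l - 2.96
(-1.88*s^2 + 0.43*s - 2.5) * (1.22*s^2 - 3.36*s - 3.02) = -2.2936*s^4 + 6.8414*s^3 + 1.1828*s^2 + 7.1014*s + 7.55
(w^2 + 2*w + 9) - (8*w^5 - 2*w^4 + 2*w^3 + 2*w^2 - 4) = -8*w^5 + 2*w^4 - 2*w^3 - w^2 + 2*w + 13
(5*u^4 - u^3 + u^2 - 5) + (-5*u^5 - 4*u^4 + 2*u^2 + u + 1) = -5*u^5 + u^4 - u^3 + 3*u^2 + u - 4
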